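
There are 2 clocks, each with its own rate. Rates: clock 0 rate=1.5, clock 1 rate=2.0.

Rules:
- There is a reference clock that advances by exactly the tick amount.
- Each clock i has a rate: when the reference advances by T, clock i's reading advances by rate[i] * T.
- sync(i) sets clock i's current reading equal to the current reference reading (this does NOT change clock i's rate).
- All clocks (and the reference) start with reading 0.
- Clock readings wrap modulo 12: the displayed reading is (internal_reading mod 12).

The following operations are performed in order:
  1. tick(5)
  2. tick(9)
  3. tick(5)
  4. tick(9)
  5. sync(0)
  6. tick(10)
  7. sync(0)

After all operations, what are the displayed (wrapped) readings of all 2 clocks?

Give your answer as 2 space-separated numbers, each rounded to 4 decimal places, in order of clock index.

After op 1 tick(5): ref=5.0000 raw=[7.5000 10.0000]
After op 2 tick(9): ref=14.0000 raw=[21.0000 28.0000]
After op 3 tick(5): ref=19.0000 raw=[28.5000 38.0000]
After op 4 tick(9): ref=28.0000 raw=[42.0000 56.0000]
After op 5 sync(0): ref=28.0000 raw=[28.0000 56.0000]
After op 6 tick(10): ref=38.0000 raw=[43.0000 76.0000]
After op 7 sync(0): ref=38.0000 raw=[38.0000 76.0000]
Wrap final raw readings (mod 12): 38.0000 mod 12 = 2.0000; 76.0000 mod 12 = 4.0000

Answer: 2.0000 4.0000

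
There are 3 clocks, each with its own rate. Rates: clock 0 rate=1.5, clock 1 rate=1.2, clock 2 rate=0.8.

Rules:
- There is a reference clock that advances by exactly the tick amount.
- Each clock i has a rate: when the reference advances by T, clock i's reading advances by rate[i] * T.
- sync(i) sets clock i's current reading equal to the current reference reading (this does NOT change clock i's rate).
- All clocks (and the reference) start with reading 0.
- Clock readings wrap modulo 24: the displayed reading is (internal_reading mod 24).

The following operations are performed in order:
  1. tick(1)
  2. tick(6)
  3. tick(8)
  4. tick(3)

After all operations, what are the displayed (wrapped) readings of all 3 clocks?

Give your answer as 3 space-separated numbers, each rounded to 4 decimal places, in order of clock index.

After op 1 tick(1): ref=1.0000 raw=[1.5000 1.2000 0.8000]
After op 2 tick(6): ref=7.0000 raw=[10.5000 8.4000 5.6000]
After op 3 tick(8): ref=15.0000 raw=[22.5000 18.0000 12.0000]
After op 4 tick(3): ref=18.0000 raw=[27.0000 21.6000 14.4000]
Wrap final raw readings (mod 24): 27.0000 mod 24 = 3.0000; 21.6000 mod 24 = 21.6000; 14.4000 mod 24 = 14.4000

Answer: 3.0000 21.6000 14.4000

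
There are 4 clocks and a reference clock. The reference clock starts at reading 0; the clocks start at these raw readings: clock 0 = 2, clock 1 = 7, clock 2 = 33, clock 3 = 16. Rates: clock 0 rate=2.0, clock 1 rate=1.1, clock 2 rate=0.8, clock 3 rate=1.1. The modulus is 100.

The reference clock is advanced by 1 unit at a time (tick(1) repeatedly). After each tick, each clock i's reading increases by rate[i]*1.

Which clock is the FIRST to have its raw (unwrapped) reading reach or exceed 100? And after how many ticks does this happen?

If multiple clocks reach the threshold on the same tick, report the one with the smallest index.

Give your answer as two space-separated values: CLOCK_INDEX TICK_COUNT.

Answer: 0 49

Derivation:
clock 0: start=2, rate=2.0, needs 100-2 = 98; ticks = ceil(98/2.0) = ceil(49.0000) = 49; reading at tick 49 = 2 + 2.0*49 = 100.0000
clock 1: start=7, rate=1.1, needs 100-7 = 93; ticks = ceil(93/1.1) = ceil(84.5455) = 85; reading at tick 85 = 7 + 1.1*85 = 100.5000
clock 2: start=33, rate=0.8, needs 100-33 = 67; ticks = ceil(67/0.8) = ceil(83.7500) = 84; reading at tick 84 = 33 + 0.8*84 = 100.2000
clock 3: start=16, rate=1.1, needs 100-16 = 84; ticks = ceil(84/1.1) = ceil(76.3636) = 77; reading at tick 77 = 16 + 1.1*77 = 100.7000
Minimum tick count = 49; winners = [0]; smallest index = 0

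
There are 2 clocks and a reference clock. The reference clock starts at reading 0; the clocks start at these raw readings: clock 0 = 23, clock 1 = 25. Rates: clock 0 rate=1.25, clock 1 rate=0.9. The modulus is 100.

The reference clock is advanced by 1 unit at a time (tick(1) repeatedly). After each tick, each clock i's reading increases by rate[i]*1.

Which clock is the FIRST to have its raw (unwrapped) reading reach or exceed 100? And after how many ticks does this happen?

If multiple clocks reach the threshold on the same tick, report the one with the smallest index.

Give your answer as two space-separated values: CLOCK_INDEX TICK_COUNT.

clock 0: start=23, rate=1.25, needs 100-23 = 77; ticks = ceil(77/1.25) = ceil(61.6000) = 62; reading at tick 62 = 23 + 1.25*62 = 100.5000
clock 1: start=25, rate=0.9, needs 100-25 = 75; ticks = ceil(75/0.9) = ceil(83.3333) = 84; reading at tick 84 = 25 + 0.9*84 = 100.6000
Minimum tick count = 62; winners = [0]; smallest index = 0

Answer: 0 62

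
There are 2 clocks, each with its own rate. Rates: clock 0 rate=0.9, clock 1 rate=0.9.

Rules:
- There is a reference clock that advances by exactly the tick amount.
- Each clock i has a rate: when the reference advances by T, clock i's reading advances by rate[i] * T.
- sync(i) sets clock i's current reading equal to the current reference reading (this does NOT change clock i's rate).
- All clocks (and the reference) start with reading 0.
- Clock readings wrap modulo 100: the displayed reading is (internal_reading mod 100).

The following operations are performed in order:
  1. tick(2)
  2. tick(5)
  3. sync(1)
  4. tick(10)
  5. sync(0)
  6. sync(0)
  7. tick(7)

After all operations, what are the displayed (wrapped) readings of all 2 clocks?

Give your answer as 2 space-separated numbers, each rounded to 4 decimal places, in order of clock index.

Answer: 23.3000 22.3000

Derivation:
After op 1 tick(2): ref=2.0000 raw=[1.8000 1.8000]
After op 2 tick(5): ref=7.0000 raw=[6.3000 6.3000]
After op 3 sync(1): ref=7.0000 raw=[6.3000 7.0000]
After op 4 tick(10): ref=17.0000 raw=[15.3000 16.0000]
After op 5 sync(0): ref=17.0000 raw=[17.0000 16.0000]
After op 6 sync(0): ref=17.0000 raw=[17.0000 16.0000]
After op 7 tick(7): ref=24.0000 raw=[23.3000 22.3000]
Wrap final raw readings (mod 100): 23.3000 mod 100 = 23.3000; 22.3000 mod 100 = 22.3000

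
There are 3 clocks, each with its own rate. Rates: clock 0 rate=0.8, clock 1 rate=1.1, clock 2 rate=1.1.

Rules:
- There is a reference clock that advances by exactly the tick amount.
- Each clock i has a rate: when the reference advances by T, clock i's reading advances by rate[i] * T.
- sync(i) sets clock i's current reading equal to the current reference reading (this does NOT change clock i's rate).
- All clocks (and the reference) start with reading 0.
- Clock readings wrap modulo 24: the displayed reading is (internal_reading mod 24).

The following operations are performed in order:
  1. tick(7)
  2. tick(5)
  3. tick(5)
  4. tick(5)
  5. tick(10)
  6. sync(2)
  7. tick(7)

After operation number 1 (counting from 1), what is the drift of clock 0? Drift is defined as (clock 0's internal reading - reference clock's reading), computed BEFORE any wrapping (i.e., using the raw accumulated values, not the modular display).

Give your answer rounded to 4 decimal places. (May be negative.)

After op 1 tick(7): ref=7.0000 raw=[5.6000 7.7000 7.7000]
Drift of clock 0 after op 1: 5.6000 - 7.0000 = -1.4000

Answer: -1.4000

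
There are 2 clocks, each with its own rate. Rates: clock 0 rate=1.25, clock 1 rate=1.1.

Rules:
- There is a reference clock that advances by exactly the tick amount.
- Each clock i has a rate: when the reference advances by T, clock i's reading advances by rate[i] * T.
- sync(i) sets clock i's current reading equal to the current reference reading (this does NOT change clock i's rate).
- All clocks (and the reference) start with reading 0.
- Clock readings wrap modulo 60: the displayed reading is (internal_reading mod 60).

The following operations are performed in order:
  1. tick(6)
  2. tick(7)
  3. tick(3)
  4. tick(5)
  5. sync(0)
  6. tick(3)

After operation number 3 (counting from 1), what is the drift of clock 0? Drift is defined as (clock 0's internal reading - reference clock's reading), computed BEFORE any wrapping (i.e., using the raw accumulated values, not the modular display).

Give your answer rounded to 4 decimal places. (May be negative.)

Answer: 4.0000

Derivation:
After op 1 tick(6): ref=6.0000 raw=[7.5000 6.6000]
After op 2 tick(7): ref=13.0000 raw=[16.2500 14.3000]
After op 3 tick(3): ref=16.0000 raw=[20.0000 17.6000]
Drift of clock 0 after op 3: 20.0000 - 16.0000 = 4.0000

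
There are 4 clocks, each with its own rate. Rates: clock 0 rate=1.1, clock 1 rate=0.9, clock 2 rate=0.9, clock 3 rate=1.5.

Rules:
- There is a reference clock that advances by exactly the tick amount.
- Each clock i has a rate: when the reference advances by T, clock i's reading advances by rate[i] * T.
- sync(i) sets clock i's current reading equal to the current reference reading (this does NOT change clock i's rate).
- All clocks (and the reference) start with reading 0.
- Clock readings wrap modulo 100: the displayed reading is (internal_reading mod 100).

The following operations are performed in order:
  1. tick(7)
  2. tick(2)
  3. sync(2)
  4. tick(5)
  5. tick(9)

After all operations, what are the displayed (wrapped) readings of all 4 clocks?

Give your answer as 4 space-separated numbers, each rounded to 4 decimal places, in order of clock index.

Answer: 25.3000 20.7000 21.6000 34.5000

Derivation:
After op 1 tick(7): ref=7.0000 raw=[7.7000 6.3000 6.3000 10.5000]
After op 2 tick(2): ref=9.0000 raw=[9.9000 8.1000 8.1000 13.5000]
After op 3 sync(2): ref=9.0000 raw=[9.9000 8.1000 9.0000 13.5000]
After op 4 tick(5): ref=14.0000 raw=[15.4000 12.6000 13.5000 21.0000]
After op 5 tick(9): ref=23.0000 raw=[25.3000 20.7000 21.6000 34.5000]
Wrap final raw readings (mod 100): 25.3000 mod 100 = 25.3000; 20.7000 mod 100 = 20.7000; 21.6000 mod 100 = 21.6000; 34.5000 mod 100 = 34.5000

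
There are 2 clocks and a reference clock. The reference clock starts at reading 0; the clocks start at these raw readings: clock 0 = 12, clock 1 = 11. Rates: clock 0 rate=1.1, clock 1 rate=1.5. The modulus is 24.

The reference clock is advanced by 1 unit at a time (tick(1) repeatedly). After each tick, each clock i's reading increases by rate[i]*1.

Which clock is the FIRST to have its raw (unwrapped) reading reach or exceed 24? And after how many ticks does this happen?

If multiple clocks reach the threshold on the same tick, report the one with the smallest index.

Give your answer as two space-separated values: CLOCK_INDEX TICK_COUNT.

Answer: 1 9

Derivation:
clock 0: start=12, rate=1.1, needs 24-12 = 12; ticks = ceil(12/1.1) = ceil(10.9091) = 11; reading at tick 11 = 12 + 1.1*11 = 24.1000
clock 1: start=11, rate=1.5, needs 24-11 = 13; ticks = ceil(13/1.5) = ceil(8.6667) = 9; reading at tick 9 = 11 + 1.5*9 = 24.5000
Minimum tick count = 9; winners = [1]; smallest index = 1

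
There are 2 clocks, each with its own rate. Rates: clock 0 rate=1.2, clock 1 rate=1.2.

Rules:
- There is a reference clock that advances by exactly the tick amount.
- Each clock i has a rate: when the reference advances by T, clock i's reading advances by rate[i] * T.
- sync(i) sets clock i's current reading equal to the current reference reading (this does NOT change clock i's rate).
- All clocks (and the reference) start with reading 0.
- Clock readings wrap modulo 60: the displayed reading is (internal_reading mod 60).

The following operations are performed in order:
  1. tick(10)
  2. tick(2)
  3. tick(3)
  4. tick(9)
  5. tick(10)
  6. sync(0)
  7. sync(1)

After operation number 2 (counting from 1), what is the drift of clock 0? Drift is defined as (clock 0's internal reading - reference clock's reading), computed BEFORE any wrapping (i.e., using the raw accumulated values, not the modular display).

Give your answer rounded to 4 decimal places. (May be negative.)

After op 1 tick(10): ref=10.0000 raw=[12.0000 12.0000]
After op 2 tick(2): ref=12.0000 raw=[14.4000 14.4000]
Drift of clock 0 after op 2: 14.4000 - 12.0000 = 2.4000

Answer: 2.4000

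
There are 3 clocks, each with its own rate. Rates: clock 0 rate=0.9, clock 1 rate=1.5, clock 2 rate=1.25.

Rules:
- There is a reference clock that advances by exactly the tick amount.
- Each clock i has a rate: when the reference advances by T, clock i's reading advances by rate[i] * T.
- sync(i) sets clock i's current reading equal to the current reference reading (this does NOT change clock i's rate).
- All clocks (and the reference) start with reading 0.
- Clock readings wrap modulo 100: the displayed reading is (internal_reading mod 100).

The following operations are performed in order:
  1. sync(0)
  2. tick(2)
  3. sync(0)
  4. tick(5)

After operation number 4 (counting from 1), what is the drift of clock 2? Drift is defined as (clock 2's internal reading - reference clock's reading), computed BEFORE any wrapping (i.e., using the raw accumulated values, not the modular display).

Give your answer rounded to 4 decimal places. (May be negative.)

After op 1 sync(0): ref=0.0000 raw=[0.0000 0.0000 0.0000]
After op 2 tick(2): ref=2.0000 raw=[1.8000 3.0000 2.5000]
After op 3 sync(0): ref=2.0000 raw=[2.0000 3.0000 2.5000]
After op 4 tick(5): ref=7.0000 raw=[6.5000 10.5000 8.7500]
Drift of clock 2 after op 4: 8.7500 - 7.0000 = 1.7500

Answer: 1.7500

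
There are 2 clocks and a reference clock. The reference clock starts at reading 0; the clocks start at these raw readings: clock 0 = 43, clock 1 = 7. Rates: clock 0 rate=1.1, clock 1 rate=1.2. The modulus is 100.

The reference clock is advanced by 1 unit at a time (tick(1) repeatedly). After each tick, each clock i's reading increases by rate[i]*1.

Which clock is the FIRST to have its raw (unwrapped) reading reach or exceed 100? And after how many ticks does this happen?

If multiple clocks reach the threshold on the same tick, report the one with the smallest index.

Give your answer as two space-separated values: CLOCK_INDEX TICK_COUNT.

Answer: 0 52

Derivation:
clock 0: start=43, rate=1.1, needs 100-43 = 57; ticks = ceil(57/1.1) = ceil(51.8182) = 52; reading at tick 52 = 43 + 1.1*52 = 100.2000
clock 1: start=7, rate=1.2, needs 100-7 = 93; ticks = ceil(93/1.2) = ceil(77.5000) = 78; reading at tick 78 = 7 + 1.2*78 = 100.6000
Minimum tick count = 52; winners = [0]; smallest index = 0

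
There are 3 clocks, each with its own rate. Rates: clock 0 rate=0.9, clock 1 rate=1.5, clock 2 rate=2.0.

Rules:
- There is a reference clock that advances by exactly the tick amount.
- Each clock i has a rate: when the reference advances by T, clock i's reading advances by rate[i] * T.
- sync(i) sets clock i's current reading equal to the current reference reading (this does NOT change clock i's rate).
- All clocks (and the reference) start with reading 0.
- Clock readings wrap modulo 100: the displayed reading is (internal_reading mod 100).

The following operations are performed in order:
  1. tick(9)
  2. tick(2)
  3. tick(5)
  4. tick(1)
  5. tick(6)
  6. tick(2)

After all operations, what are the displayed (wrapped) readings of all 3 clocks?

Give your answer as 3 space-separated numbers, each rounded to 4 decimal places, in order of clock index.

Answer: 22.5000 37.5000 50.0000

Derivation:
After op 1 tick(9): ref=9.0000 raw=[8.1000 13.5000 18.0000]
After op 2 tick(2): ref=11.0000 raw=[9.9000 16.5000 22.0000]
After op 3 tick(5): ref=16.0000 raw=[14.4000 24.0000 32.0000]
After op 4 tick(1): ref=17.0000 raw=[15.3000 25.5000 34.0000]
After op 5 tick(6): ref=23.0000 raw=[20.7000 34.5000 46.0000]
After op 6 tick(2): ref=25.0000 raw=[22.5000 37.5000 50.0000]
Wrap final raw readings (mod 100): 22.5000 mod 100 = 22.5000; 37.5000 mod 100 = 37.5000; 50.0000 mod 100 = 50.0000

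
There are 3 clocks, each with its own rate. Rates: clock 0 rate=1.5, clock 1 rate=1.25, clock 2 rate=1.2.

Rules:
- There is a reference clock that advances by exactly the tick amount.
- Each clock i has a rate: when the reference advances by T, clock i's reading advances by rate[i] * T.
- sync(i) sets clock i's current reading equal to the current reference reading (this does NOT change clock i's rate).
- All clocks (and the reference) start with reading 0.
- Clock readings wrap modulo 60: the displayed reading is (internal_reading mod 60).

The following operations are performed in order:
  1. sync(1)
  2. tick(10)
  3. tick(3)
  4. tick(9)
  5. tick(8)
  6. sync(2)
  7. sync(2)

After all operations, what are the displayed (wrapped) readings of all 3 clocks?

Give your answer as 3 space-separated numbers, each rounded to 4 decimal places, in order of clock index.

Answer: 45.0000 37.5000 30.0000

Derivation:
After op 1 sync(1): ref=0.0000 raw=[0.0000 0.0000 0.0000]
After op 2 tick(10): ref=10.0000 raw=[15.0000 12.5000 12.0000]
After op 3 tick(3): ref=13.0000 raw=[19.5000 16.2500 15.6000]
After op 4 tick(9): ref=22.0000 raw=[33.0000 27.5000 26.4000]
After op 5 tick(8): ref=30.0000 raw=[45.0000 37.5000 36.0000]
After op 6 sync(2): ref=30.0000 raw=[45.0000 37.5000 30.0000]
After op 7 sync(2): ref=30.0000 raw=[45.0000 37.5000 30.0000]
Wrap final raw readings (mod 60): 45.0000 mod 60 = 45.0000; 37.5000 mod 60 = 37.5000; 30.0000 mod 60 = 30.0000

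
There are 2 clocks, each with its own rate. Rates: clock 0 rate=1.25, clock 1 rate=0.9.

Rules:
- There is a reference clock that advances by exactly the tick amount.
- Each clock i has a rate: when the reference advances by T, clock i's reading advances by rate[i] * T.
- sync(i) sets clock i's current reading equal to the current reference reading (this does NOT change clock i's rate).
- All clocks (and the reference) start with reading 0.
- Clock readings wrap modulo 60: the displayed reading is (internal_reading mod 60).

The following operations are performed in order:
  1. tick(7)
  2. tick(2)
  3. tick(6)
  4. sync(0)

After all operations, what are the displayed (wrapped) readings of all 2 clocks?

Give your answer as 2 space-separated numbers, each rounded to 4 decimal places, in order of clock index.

Answer: 15.0000 13.5000

Derivation:
After op 1 tick(7): ref=7.0000 raw=[8.7500 6.3000]
After op 2 tick(2): ref=9.0000 raw=[11.2500 8.1000]
After op 3 tick(6): ref=15.0000 raw=[18.7500 13.5000]
After op 4 sync(0): ref=15.0000 raw=[15.0000 13.5000]
Wrap final raw readings (mod 60): 15.0000 mod 60 = 15.0000; 13.5000 mod 60 = 13.5000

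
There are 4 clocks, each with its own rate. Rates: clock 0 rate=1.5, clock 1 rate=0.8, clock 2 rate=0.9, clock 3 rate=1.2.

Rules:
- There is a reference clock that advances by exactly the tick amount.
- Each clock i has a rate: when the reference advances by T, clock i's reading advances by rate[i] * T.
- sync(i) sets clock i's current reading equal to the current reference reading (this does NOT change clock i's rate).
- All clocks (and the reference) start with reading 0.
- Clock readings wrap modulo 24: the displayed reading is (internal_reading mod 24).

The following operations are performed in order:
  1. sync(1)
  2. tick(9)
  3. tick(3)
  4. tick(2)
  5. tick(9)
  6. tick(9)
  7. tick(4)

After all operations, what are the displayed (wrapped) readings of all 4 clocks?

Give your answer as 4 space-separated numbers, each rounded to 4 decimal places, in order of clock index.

Answer: 6.0000 4.8000 8.4000 19.2000

Derivation:
After op 1 sync(1): ref=0.0000 raw=[0.0000 0.0000 0.0000 0.0000]
After op 2 tick(9): ref=9.0000 raw=[13.5000 7.2000 8.1000 10.8000]
After op 3 tick(3): ref=12.0000 raw=[18.0000 9.6000 10.8000 14.4000]
After op 4 tick(2): ref=14.0000 raw=[21.0000 11.2000 12.6000 16.8000]
After op 5 tick(9): ref=23.0000 raw=[34.5000 18.4000 20.7000 27.6000]
After op 6 tick(9): ref=32.0000 raw=[48.0000 25.6000 28.8000 38.4000]
After op 7 tick(4): ref=36.0000 raw=[54.0000 28.8000 32.4000 43.2000]
Wrap final raw readings (mod 24): 54.0000 mod 24 = 6.0000; 28.8000 mod 24 = 4.8000; 32.4000 mod 24 = 8.4000; 43.2000 mod 24 = 19.2000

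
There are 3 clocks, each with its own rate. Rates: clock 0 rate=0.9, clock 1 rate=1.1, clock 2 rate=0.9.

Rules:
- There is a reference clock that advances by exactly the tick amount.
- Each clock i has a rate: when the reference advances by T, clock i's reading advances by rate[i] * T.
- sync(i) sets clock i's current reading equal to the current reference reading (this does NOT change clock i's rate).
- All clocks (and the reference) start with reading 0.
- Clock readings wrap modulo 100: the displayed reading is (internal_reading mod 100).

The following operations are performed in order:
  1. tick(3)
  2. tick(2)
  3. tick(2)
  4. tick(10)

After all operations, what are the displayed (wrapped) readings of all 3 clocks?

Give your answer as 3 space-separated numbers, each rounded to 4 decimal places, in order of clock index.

Answer: 15.3000 18.7000 15.3000

Derivation:
After op 1 tick(3): ref=3.0000 raw=[2.7000 3.3000 2.7000]
After op 2 tick(2): ref=5.0000 raw=[4.5000 5.5000 4.5000]
After op 3 tick(2): ref=7.0000 raw=[6.3000 7.7000 6.3000]
After op 4 tick(10): ref=17.0000 raw=[15.3000 18.7000 15.3000]
Wrap final raw readings (mod 100): 15.3000 mod 100 = 15.3000; 18.7000 mod 100 = 18.7000; 15.3000 mod 100 = 15.3000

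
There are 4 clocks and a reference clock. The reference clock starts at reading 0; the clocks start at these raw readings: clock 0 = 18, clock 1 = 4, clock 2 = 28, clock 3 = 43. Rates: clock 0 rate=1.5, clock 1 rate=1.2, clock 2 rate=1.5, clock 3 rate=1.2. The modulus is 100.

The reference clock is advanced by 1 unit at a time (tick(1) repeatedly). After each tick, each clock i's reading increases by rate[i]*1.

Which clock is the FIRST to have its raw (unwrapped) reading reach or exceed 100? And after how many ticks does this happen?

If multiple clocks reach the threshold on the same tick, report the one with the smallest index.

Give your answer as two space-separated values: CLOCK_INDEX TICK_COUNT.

clock 0: start=18, rate=1.5, needs 100-18 = 82; ticks = ceil(82/1.5) = ceil(54.6667) = 55; reading at tick 55 = 18 + 1.5*55 = 100.5000
clock 1: start=4, rate=1.2, needs 100-4 = 96; ticks = ceil(96/1.2) = ceil(80.0000) = 80; reading at tick 80 = 4 + 1.2*80 = 100.0000
clock 2: start=28, rate=1.5, needs 100-28 = 72; ticks = ceil(72/1.5) = ceil(48.0000) = 48; reading at tick 48 = 28 + 1.5*48 = 100.0000
clock 3: start=43, rate=1.2, needs 100-43 = 57; ticks = ceil(57/1.2) = ceil(47.5000) = 48; reading at tick 48 = 43 + 1.2*48 = 100.6000
Minimum tick count = 48; winners = [2, 3]; smallest index = 2

Answer: 2 48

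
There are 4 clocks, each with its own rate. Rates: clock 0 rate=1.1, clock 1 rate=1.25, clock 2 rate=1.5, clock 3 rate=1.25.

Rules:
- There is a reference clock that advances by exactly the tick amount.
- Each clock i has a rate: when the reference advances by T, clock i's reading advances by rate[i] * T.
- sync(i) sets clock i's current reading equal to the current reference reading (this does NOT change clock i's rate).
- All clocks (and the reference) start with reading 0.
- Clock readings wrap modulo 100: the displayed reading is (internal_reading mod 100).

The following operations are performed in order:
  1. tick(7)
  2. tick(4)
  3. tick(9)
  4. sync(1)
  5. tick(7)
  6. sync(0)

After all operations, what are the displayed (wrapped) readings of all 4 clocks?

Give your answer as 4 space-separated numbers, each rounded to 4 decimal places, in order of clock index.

After op 1 tick(7): ref=7.0000 raw=[7.7000 8.7500 10.5000 8.7500]
After op 2 tick(4): ref=11.0000 raw=[12.1000 13.7500 16.5000 13.7500]
After op 3 tick(9): ref=20.0000 raw=[22.0000 25.0000 30.0000 25.0000]
After op 4 sync(1): ref=20.0000 raw=[22.0000 20.0000 30.0000 25.0000]
After op 5 tick(7): ref=27.0000 raw=[29.7000 28.7500 40.5000 33.7500]
After op 6 sync(0): ref=27.0000 raw=[27.0000 28.7500 40.5000 33.7500]
Wrap final raw readings (mod 100): 27.0000 mod 100 = 27.0000; 28.7500 mod 100 = 28.7500; 40.5000 mod 100 = 40.5000; 33.7500 mod 100 = 33.7500

Answer: 27.0000 28.7500 40.5000 33.7500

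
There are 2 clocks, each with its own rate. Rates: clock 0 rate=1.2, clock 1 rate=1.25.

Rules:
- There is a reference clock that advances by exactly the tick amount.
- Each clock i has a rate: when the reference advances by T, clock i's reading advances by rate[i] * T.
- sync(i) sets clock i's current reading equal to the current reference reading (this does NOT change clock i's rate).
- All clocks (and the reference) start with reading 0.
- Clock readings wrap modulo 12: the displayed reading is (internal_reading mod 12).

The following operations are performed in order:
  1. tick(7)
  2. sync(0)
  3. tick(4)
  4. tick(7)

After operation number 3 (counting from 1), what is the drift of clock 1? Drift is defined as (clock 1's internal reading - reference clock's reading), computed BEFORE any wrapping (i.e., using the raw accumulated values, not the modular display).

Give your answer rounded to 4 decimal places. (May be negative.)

After op 1 tick(7): ref=7.0000 raw=[8.4000 8.7500]
After op 2 sync(0): ref=7.0000 raw=[7.0000 8.7500]
After op 3 tick(4): ref=11.0000 raw=[11.8000 13.7500]
Drift of clock 1 after op 3: 13.7500 - 11.0000 = 2.7500

Answer: 2.7500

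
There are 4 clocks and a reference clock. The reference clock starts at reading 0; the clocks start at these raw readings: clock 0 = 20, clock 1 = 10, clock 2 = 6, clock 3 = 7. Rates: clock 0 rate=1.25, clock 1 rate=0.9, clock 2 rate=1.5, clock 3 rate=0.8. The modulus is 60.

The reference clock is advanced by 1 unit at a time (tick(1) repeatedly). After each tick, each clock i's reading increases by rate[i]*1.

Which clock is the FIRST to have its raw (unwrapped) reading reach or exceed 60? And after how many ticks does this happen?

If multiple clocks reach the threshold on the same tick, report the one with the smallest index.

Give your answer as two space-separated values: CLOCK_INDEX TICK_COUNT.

clock 0: start=20, rate=1.25, needs 60-20 = 40; ticks = ceil(40/1.25) = ceil(32.0000) = 32; reading at tick 32 = 20 + 1.25*32 = 60.0000
clock 1: start=10, rate=0.9, needs 60-10 = 50; ticks = ceil(50/0.9) = ceil(55.5556) = 56; reading at tick 56 = 10 + 0.9*56 = 60.4000
clock 2: start=6, rate=1.5, needs 60-6 = 54; ticks = ceil(54/1.5) = ceil(36.0000) = 36; reading at tick 36 = 6 + 1.5*36 = 60.0000
clock 3: start=7, rate=0.8, needs 60-7 = 53; ticks = ceil(53/0.8) = ceil(66.2500) = 67; reading at tick 67 = 7 + 0.8*67 = 60.6000
Minimum tick count = 32; winners = [0]; smallest index = 0

Answer: 0 32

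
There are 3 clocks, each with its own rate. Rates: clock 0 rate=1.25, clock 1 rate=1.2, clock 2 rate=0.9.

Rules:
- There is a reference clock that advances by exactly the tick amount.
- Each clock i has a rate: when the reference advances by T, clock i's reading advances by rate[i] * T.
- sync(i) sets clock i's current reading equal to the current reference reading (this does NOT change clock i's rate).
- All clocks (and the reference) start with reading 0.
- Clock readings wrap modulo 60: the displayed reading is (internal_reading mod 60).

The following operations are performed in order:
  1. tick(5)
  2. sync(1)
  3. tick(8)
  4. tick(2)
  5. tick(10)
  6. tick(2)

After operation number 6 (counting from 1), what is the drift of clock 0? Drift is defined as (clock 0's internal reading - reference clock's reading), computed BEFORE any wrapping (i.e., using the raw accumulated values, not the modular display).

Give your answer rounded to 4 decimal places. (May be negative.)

Answer: 6.7500

Derivation:
After op 1 tick(5): ref=5.0000 raw=[6.2500 6.0000 4.5000]
After op 2 sync(1): ref=5.0000 raw=[6.2500 5.0000 4.5000]
After op 3 tick(8): ref=13.0000 raw=[16.2500 14.6000 11.7000]
After op 4 tick(2): ref=15.0000 raw=[18.7500 17.0000 13.5000]
After op 5 tick(10): ref=25.0000 raw=[31.2500 29.0000 22.5000]
After op 6 tick(2): ref=27.0000 raw=[33.7500 31.4000 24.3000]
Drift of clock 0 after op 6: 33.7500 - 27.0000 = 6.7500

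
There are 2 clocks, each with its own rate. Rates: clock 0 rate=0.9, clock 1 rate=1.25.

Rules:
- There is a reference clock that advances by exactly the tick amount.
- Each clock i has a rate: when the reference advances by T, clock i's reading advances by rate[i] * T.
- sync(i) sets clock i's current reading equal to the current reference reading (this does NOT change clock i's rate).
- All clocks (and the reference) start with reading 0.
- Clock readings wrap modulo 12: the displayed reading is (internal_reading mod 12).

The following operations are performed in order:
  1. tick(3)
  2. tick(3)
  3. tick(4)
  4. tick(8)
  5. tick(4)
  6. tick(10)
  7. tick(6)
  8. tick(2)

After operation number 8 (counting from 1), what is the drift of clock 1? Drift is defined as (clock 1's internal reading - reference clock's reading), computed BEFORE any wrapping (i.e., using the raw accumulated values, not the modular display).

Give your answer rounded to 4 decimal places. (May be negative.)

After op 1 tick(3): ref=3.0000 raw=[2.7000 3.7500]
After op 2 tick(3): ref=6.0000 raw=[5.4000 7.5000]
After op 3 tick(4): ref=10.0000 raw=[9.0000 12.5000]
After op 4 tick(8): ref=18.0000 raw=[16.2000 22.5000]
After op 5 tick(4): ref=22.0000 raw=[19.8000 27.5000]
After op 6 tick(10): ref=32.0000 raw=[28.8000 40.0000]
After op 7 tick(6): ref=38.0000 raw=[34.2000 47.5000]
After op 8 tick(2): ref=40.0000 raw=[36.0000 50.0000]
Drift of clock 1 after op 8: 50.0000 - 40.0000 = 10.0000

Answer: 10.0000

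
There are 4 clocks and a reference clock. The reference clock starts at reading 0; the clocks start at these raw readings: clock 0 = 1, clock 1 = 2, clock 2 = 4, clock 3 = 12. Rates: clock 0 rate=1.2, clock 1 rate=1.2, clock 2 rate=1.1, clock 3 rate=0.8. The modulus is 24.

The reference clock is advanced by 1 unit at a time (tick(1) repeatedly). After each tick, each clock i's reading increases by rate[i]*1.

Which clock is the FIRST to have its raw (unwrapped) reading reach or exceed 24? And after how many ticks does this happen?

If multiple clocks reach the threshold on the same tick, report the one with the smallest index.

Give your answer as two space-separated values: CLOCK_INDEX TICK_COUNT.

Answer: 3 15

Derivation:
clock 0: start=1, rate=1.2, needs 24-1 = 23; ticks = ceil(23/1.2) = ceil(19.1667) = 20; reading at tick 20 = 1 + 1.2*20 = 25.0000
clock 1: start=2, rate=1.2, needs 24-2 = 22; ticks = ceil(22/1.2) = ceil(18.3333) = 19; reading at tick 19 = 2 + 1.2*19 = 24.8000
clock 2: start=4, rate=1.1, needs 24-4 = 20; ticks = ceil(20/1.1) = ceil(18.1818) = 19; reading at tick 19 = 4 + 1.1*19 = 24.9000
clock 3: start=12, rate=0.8, needs 24-12 = 12; ticks = ceil(12/0.8) = ceil(15.0000) = 15; reading at tick 15 = 12 + 0.8*15 = 24.0000
Minimum tick count = 15; winners = [3]; smallest index = 3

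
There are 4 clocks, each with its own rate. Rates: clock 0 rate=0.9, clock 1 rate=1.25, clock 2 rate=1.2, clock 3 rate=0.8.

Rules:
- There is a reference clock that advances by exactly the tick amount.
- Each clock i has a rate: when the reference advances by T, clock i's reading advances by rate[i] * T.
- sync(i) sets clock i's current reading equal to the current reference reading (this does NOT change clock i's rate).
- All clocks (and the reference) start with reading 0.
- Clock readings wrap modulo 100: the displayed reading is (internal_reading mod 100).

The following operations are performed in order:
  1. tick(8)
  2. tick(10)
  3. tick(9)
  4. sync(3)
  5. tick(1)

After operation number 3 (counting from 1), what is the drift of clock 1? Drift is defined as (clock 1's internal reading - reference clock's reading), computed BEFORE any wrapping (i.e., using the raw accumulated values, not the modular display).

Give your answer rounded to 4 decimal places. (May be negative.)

After op 1 tick(8): ref=8.0000 raw=[7.2000 10.0000 9.6000 6.4000]
After op 2 tick(10): ref=18.0000 raw=[16.2000 22.5000 21.6000 14.4000]
After op 3 tick(9): ref=27.0000 raw=[24.3000 33.7500 32.4000 21.6000]
Drift of clock 1 after op 3: 33.7500 - 27.0000 = 6.7500

Answer: 6.7500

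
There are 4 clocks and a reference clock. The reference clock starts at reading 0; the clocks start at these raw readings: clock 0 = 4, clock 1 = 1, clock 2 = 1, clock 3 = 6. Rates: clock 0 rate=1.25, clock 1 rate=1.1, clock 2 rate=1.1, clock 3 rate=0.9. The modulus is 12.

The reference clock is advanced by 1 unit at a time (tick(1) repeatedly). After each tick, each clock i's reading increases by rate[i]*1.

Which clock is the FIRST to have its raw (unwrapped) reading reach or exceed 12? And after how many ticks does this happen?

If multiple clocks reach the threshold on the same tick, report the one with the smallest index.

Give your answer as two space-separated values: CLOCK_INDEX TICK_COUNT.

Answer: 0 7

Derivation:
clock 0: start=4, rate=1.25, needs 12-4 = 8; ticks = ceil(8/1.25) = ceil(6.4000) = 7; reading at tick 7 = 4 + 1.25*7 = 12.7500
clock 1: start=1, rate=1.1, needs 12-1 = 11; ticks = ceil(11/1.1) = ceil(10.0000) = 10; reading at tick 10 = 1 + 1.1*10 = 12.0000
clock 2: start=1, rate=1.1, needs 12-1 = 11; ticks = ceil(11/1.1) = ceil(10.0000) = 10; reading at tick 10 = 1 + 1.1*10 = 12.0000
clock 3: start=6, rate=0.9, needs 12-6 = 6; ticks = ceil(6/0.9) = ceil(6.6667) = 7; reading at tick 7 = 6 + 0.9*7 = 12.3000
Minimum tick count = 7; winners = [0, 3]; smallest index = 0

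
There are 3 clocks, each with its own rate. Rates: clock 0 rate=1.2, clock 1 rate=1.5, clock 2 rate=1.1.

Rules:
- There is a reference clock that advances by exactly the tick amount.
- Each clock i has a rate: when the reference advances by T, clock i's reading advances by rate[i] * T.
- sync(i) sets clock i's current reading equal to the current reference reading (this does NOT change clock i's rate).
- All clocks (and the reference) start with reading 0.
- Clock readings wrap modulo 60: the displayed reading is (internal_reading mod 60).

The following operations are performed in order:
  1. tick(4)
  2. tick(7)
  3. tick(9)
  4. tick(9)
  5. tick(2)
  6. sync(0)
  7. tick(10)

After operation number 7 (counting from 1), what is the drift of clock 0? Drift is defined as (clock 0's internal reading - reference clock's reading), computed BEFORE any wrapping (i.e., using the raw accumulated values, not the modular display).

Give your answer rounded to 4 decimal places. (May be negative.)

Answer: 2.0000

Derivation:
After op 1 tick(4): ref=4.0000 raw=[4.8000 6.0000 4.4000]
After op 2 tick(7): ref=11.0000 raw=[13.2000 16.5000 12.1000]
After op 3 tick(9): ref=20.0000 raw=[24.0000 30.0000 22.0000]
After op 4 tick(9): ref=29.0000 raw=[34.8000 43.5000 31.9000]
After op 5 tick(2): ref=31.0000 raw=[37.2000 46.5000 34.1000]
After op 6 sync(0): ref=31.0000 raw=[31.0000 46.5000 34.1000]
After op 7 tick(10): ref=41.0000 raw=[43.0000 61.5000 45.1000]
Drift of clock 0 after op 7: 43.0000 - 41.0000 = 2.0000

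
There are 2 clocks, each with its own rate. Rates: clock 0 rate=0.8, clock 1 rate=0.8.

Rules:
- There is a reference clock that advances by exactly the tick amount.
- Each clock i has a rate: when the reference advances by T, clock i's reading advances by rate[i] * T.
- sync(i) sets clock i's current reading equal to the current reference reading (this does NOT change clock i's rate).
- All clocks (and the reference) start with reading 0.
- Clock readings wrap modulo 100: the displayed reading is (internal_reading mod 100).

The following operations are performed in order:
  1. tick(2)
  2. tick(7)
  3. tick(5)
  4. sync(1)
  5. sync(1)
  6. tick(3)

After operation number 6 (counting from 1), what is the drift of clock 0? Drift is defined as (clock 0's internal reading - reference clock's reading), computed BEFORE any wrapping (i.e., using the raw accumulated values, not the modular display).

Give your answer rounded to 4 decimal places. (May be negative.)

After op 1 tick(2): ref=2.0000 raw=[1.6000 1.6000]
After op 2 tick(7): ref=9.0000 raw=[7.2000 7.2000]
After op 3 tick(5): ref=14.0000 raw=[11.2000 11.2000]
After op 4 sync(1): ref=14.0000 raw=[11.2000 14.0000]
After op 5 sync(1): ref=14.0000 raw=[11.2000 14.0000]
After op 6 tick(3): ref=17.0000 raw=[13.6000 16.4000]
Drift of clock 0 after op 6: 13.6000 - 17.0000 = -3.4000

Answer: -3.4000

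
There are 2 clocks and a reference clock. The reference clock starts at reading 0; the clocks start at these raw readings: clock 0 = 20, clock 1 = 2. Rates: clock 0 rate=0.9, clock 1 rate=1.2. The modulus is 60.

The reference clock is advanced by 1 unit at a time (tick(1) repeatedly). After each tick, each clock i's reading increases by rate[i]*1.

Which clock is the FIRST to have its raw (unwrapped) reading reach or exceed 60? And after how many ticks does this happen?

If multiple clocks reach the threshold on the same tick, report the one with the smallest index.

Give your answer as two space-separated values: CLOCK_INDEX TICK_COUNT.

Answer: 0 45

Derivation:
clock 0: start=20, rate=0.9, needs 60-20 = 40; ticks = ceil(40/0.9) = ceil(44.4444) = 45; reading at tick 45 = 20 + 0.9*45 = 60.5000
clock 1: start=2, rate=1.2, needs 60-2 = 58; ticks = ceil(58/1.2) = ceil(48.3333) = 49; reading at tick 49 = 2 + 1.2*49 = 60.8000
Minimum tick count = 45; winners = [0]; smallest index = 0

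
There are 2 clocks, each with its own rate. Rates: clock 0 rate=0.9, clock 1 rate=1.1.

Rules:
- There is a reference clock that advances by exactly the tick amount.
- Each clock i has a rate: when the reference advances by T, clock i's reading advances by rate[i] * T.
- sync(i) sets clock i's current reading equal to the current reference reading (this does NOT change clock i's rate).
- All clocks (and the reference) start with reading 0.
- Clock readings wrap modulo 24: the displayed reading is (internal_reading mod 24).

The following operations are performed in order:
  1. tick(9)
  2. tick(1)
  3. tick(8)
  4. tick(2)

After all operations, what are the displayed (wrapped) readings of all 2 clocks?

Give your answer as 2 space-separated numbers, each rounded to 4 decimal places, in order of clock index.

After op 1 tick(9): ref=9.0000 raw=[8.1000 9.9000]
After op 2 tick(1): ref=10.0000 raw=[9.0000 11.0000]
After op 3 tick(8): ref=18.0000 raw=[16.2000 19.8000]
After op 4 tick(2): ref=20.0000 raw=[18.0000 22.0000]
Wrap final raw readings (mod 24): 18.0000 mod 24 = 18.0000; 22.0000 mod 24 = 22.0000

Answer: 18.0000 22.0000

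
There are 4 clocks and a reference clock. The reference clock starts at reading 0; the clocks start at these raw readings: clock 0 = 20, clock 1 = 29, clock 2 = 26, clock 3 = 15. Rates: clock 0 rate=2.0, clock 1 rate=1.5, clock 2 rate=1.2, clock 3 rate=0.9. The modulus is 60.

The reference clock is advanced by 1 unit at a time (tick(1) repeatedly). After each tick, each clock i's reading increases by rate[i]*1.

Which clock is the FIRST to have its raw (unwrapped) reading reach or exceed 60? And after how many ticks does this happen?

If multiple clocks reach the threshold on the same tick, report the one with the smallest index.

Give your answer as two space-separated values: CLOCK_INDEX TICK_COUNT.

Answer: 0 20

Derivation:
clock 0: start=20, rate=2.0, needs 60-20 = 40; ticks = ceil(40/2.0) = ceil(20.0000) = 20; reading at tick 20 = 20 + 2.0*20 = 60.0000
clock 1: start=29, rate=1.5, needs 60-29 = 31; ticks = ceil(31/1.5) = ceil(20.6667) = 21; reading at tick 21 = 29 + 1.5*21 = 60.5000
clock 2: start=26, rate=1.2, needs 60-26 = 34; ticks = ceil(34/1.2) = ceil(28.3333) = 29; reading at tick 29 = 26 + 1.2*29 = 60.8000
clock 3: start=15, rate=0.9, needs 60-15 = 45; ticks = ceil(45/0.9) = ceil(50.0000) = 50; reading at tick 50 = 15 + 0.9*50 = 60.0000
Minimum tick count = 20; winners = [0]; smallest index = 0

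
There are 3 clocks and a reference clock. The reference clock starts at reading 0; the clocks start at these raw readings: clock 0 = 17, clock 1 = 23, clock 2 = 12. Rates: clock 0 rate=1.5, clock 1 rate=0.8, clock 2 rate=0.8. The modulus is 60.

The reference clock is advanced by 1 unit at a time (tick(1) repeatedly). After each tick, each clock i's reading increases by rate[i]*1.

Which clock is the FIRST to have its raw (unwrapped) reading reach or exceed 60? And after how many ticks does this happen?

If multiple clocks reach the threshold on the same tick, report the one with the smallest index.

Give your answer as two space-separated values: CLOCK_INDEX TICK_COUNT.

clock 0: start=17, rate=1.5, needs 60-17 = 43; ticks = ceil(43/1.5) = ceil(28.6667) = 29; reading at tick 29 = 17 + 1.5*29 = 60.5000
clock 1: start=23, rate=0.8, needs 60-23 = 37; ticks = ceil(37/0.8) = ceil(46.2500) = 47; reading at tick 47 = 23 + 0.8*47 = 60.6000
clock 2: start=12, rate=0.8, needs 60-12 = 48; ticks = ceil(48/0.8) = ceil(60.0000) = 60; reading at tick 60 = 12 + 0.8*60 = 60.0000
Minimum tick count = 29; winners = [0]; smallest index = 0

Answer: 0 29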